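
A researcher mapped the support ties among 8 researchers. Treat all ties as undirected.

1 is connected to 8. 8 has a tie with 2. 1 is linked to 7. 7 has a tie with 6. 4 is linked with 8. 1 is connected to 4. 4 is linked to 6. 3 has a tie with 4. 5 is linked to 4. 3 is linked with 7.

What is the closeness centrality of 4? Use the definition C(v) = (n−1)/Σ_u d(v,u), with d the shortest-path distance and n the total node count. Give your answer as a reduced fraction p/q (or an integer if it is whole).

7/9

Distances from 4: 1:1, 2:2, 3:1, 5:1, 6:1, 7:2, 8:1. Sum = 9.
n = 8, so closeness = 7/9.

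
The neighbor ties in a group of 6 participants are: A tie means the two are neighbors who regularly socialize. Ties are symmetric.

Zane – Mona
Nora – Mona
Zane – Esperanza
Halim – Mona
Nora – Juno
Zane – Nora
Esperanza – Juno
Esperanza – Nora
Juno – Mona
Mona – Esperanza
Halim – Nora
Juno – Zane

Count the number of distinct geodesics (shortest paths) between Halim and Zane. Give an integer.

The shortest distance is 2. The length-2 paths are: Halim–Nora–Zane; Halim–Mona–Zane.
That gives 2 distinct shortest paths.

2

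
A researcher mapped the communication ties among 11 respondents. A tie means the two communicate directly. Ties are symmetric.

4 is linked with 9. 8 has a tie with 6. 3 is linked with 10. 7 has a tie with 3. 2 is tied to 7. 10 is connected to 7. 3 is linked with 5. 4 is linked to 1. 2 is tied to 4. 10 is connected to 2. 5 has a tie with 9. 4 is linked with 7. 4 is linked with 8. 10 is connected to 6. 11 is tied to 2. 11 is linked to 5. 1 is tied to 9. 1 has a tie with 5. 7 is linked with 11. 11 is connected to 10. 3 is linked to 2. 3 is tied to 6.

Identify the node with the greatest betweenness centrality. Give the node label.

Unnormalized betweenness of each node: 1:5/6, 2:31/12, 3:16/3, 4:34/3, 5:25/4, 6:8/3, 7:31/12, 8:2, 9:5/6, 10:31/12, 11:2.
4 has the largest value, 34/3, making it the main broker — the node through which the most shortest paths run.

4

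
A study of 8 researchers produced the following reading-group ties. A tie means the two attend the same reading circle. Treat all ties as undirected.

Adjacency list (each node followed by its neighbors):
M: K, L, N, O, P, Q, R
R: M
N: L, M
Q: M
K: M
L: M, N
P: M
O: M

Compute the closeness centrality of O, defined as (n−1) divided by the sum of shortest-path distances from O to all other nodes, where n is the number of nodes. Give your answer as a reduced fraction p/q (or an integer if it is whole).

Distances from O: K:2, L:2, M:1, N:2, P:2, Q:2, R:2. Sum = 13.
n = 8, so closeness = 7/13.

7/13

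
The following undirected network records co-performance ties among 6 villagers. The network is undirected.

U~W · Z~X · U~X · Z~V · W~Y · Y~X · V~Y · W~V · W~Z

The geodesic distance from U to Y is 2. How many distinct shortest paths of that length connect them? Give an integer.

The shortest distance is 2. The length-2 paths are: U–X–Y; U–W–Y.
That gives 2 distinct shortest paths.

2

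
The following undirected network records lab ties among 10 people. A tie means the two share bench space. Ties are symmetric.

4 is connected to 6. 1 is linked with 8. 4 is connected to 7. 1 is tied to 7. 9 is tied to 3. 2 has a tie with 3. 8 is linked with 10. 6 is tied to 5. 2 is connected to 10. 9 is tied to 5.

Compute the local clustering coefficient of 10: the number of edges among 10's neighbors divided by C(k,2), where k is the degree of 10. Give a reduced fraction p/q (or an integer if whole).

0

10's neighbors: 2 and 8 (k = 2).
Possible neighbor pairs: C(2,2) = 1. Edges among them: none → e = 0.
Clustering(10) = 0/1.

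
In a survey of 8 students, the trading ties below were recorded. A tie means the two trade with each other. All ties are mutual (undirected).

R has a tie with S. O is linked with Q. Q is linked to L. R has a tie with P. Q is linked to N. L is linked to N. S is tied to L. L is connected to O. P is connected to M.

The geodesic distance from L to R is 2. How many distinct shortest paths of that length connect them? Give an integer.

1

The shortest distance is 2, and the only length-2 path is L–S–R. So there is exactly 1 shortest path.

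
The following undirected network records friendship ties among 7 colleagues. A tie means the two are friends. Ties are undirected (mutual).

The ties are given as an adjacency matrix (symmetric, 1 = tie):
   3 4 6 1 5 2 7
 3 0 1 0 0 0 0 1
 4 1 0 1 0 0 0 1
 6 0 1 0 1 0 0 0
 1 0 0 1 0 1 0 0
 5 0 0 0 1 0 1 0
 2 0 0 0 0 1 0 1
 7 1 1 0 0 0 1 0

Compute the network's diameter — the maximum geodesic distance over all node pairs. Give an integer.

Eccentricity of each node (its greatest distance to any other): 1:3, 2:3, 3:3, 4:3, 5:3, 6:3, 7:3.
The maximum eccentricity is 3, realized for instance by the pair 3–1 via 3 – 4 – 6 – 1. So the diameter is 3.

3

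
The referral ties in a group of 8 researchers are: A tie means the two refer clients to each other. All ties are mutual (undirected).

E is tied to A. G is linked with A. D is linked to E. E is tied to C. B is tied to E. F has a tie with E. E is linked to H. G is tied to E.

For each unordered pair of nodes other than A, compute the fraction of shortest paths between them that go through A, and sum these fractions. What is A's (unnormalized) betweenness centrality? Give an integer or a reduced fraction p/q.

0

No shortest path between any pair of other nodes passes through A.
Summing the contributions gives betweenness(A) = 0.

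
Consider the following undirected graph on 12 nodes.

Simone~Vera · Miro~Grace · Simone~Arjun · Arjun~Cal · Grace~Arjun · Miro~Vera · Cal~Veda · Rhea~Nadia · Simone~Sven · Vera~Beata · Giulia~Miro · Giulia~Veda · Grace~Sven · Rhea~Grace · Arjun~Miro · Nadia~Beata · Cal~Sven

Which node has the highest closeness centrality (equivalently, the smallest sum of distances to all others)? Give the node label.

Farness (sum of distances to all others) for each node — Arjun:20, Beata:28, Cal:25, Giulia:26, Grace:20, Miro:19, Nadia:31, Rhea:26, Simone:23, Sven:22, Veda:30, Vera:22.
The smallest farness is 19, for Miro, so Miro has the highest closeness.

Miro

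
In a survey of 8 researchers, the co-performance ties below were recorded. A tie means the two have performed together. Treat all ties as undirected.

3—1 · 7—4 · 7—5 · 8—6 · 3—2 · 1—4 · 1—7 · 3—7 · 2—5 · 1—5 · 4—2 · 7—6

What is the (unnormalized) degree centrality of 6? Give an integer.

6 is directly tied to 7 and 8. That is 2 neighbors, so the degree of 6 is 2.

2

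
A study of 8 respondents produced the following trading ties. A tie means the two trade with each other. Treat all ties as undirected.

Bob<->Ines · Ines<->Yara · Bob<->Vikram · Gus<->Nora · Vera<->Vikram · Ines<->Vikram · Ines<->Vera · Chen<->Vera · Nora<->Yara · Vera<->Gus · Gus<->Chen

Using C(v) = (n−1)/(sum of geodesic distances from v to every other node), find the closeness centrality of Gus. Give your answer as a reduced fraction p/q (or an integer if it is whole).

Distances from Gus: Bob:3, Chen:1, Ines:2, Nora:1, Vera:1, Vikram:2, Yara:2. Sum = 12.
n = 8, so closeness = 7/12.

7/12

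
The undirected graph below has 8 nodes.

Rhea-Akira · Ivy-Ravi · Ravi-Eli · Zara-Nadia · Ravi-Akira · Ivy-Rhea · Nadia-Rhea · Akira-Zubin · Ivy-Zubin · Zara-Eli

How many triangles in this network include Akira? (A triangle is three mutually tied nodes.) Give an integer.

0

Akira's neighbors are Ravi, Rhea, and Zubin, but none of them are tied to each other, so no triangle contains Akira.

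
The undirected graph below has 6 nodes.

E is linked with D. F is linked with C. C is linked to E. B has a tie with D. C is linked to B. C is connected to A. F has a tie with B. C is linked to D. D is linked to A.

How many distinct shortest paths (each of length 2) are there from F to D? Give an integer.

2

The shortest distance is 2. The length-2 paths are: F–B–D; F–C–D.
That gives 2 distinct shortest paths.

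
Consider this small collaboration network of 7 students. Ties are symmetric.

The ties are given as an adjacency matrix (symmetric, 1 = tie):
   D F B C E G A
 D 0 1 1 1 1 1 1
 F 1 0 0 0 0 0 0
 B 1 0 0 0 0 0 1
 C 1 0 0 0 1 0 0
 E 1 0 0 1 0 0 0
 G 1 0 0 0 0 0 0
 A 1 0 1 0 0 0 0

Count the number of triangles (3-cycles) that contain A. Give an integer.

1

A's neighbors: B and D.
Neighbor pairs that are themselves tied: A–B–D. Each forms one triangle with A, for 1 in total.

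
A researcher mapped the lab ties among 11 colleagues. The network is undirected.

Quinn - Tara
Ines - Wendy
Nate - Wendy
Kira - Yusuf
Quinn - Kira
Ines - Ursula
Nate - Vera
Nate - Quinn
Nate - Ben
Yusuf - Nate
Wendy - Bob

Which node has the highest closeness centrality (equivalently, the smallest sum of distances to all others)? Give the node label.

Farness (sum of distances to all others) for each node — Ben:25, Bob:28, Ines:26, Kira:28, Nate:16, Quinn:21, Tara:30, Ursula:35, Vera:25, Wendy:19, Yusuf:23.
The smallest farness is 16, for Nate, so Nate has the highest closeness.

Nate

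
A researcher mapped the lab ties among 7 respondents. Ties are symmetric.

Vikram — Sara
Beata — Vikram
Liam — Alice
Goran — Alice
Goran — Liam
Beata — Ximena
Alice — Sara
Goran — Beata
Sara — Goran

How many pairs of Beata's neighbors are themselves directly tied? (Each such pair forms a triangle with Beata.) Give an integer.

Beata's neighbors are Goran, Vikram, and Ximena, but none of them are tied to each other, so no triangle contains Beata.

0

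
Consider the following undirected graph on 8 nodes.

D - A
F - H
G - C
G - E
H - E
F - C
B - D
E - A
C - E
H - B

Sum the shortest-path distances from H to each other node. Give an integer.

11

Distances from H: A:2, B:1, C:2, D:2, E:1, F:1, G:2.
Sum = 2 + 1 + 2 + 2 + 1 + 1 + 2 = 11.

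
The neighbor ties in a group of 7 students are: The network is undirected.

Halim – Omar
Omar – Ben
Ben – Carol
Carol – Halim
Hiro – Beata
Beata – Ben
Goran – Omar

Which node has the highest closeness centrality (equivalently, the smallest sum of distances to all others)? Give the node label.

Ben

Farness (sum of distances to all others) for each node — Beata:12, Ben:9, Carol:12, Goran:15, Halim:13, Hiro:17, Omar:10.
The smallest farness is 9, for Ben, so Ben has the highest closeness.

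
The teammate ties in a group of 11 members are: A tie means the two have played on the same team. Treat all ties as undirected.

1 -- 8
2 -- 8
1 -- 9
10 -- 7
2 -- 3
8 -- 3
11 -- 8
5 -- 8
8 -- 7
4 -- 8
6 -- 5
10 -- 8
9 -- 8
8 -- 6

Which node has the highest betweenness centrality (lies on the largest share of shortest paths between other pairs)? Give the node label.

Unnormalized betweenness of each node: 1:0, 2:0, 3:0, 4:0, 5:0, 6:0, 7:0, 8:41, 9:0, 10:0, 11:0.
8 has the largest value, 41, making it the main broker — the node through which the most shortest paths run.

8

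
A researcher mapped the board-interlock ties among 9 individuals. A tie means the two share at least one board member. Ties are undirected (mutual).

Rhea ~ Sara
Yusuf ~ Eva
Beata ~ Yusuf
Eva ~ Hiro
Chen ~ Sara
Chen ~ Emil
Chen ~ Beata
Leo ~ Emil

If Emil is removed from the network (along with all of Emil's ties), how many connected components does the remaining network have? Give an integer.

Without Emil, the remaining ties split the others into: {Beata, Chen, Eva, Hiro, Rhea, Sara, Yusuf}; {Leo}.
That's 2 separate components.

2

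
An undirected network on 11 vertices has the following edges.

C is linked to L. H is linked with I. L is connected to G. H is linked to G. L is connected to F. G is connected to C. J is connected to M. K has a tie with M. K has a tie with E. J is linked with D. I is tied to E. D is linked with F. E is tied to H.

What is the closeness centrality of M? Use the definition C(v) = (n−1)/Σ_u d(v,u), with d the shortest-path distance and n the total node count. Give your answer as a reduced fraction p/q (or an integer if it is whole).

5/14

Distances from M: C:5, D:2, E:2, F:3, G:4, H:3, I:3, J:1, K:1, L:4. Sum = 28.
n = 11, so closeness = 10/28 = 5/14.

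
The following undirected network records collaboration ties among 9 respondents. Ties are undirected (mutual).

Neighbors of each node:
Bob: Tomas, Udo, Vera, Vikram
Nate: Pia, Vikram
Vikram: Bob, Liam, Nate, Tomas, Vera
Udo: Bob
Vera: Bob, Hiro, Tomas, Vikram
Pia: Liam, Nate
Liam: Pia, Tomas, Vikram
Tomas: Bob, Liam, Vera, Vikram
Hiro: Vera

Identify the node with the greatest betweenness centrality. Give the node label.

Vikram

Unnormalized betweenness of each node: Bob:7, Hiro:0, Liam:25/6, Nate:11/6, Pia:1/2, Tomas:10/3, Udo:0, Vera:7, Vikram:61/6.
Vikram has the largest value, 61/6, making it the main broker — the node through which the most shortest paths run.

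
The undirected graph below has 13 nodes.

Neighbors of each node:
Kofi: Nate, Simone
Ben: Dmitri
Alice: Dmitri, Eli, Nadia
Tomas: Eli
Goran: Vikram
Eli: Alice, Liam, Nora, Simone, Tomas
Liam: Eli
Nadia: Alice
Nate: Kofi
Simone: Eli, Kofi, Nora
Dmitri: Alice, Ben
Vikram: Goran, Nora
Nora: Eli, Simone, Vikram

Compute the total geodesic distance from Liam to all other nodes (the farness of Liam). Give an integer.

33

Distances from Liam: Alice:2, Ben:4, Dmitri:3, Eli:1, Goran:4, Kofi:3, Nadia:3, Nate:4, Nora:2, Simone:2, Tomas:2, Vikram:3.
Sum = 2 + 4 + 3 + 1 + 4 + 3 + 3 + 4 + 2 + 2 + 2 + 3 = 33.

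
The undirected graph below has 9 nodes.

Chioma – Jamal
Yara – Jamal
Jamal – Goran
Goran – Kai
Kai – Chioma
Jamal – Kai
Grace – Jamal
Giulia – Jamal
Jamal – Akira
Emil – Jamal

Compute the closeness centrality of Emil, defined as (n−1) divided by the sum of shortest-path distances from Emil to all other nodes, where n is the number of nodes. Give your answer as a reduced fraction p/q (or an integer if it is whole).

Distances from Emil: Akira:2, Chioma:2, Giulia:2, Goran:2, Grace:2, Jamal:1, Kai:2, Yara:2. Sum = 15.
n = 9, so closeness = 8/15.

8/15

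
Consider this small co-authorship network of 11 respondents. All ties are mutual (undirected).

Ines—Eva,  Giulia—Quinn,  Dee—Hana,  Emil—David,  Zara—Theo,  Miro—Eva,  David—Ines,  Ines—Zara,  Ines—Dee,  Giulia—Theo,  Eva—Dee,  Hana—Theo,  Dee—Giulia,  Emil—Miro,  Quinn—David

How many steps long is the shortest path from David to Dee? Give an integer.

One shortest route is David – Ines – Dee, which uses 2 edges, and David and Dee are not directly tied, so nothing shorter exists. So d(David,Dee) = 2.

2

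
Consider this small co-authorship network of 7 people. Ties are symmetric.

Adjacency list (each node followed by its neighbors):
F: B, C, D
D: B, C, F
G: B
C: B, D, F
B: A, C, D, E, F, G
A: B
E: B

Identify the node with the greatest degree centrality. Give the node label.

B

Degrees — A:1, B:6, C:3, D:3, E:1, F:3, G:1.
The maximum is 6, attained only by B.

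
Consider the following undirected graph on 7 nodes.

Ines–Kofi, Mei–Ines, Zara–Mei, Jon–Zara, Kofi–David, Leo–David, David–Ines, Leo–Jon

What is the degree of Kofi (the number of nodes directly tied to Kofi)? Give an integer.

2

Kofi is directly tied to David and Ines. That is 2 neighbors, so the degree of Kofi is 2.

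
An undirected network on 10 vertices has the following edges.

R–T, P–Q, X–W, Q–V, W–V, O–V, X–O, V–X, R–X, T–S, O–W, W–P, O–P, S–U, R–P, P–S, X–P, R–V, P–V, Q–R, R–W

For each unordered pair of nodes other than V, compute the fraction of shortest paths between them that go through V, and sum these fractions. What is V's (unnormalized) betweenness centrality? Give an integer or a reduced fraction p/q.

Pairs whose geodesics pass through V — T–O: 1/5; R–O: 1/4; O–Q: 1/2; X–Q: 1/3; Q–W: 1/3.
All other pairs contribute 0.
Summing the contributions gives betweenness(V) = 97/60.

97/60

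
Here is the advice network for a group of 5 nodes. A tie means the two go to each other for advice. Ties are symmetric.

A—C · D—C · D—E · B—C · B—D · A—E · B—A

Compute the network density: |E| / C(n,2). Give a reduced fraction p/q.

There are 7 edges and 5 nodes, so the maximum possible is C(5,2) = 10.
Density = 7/10.

7/10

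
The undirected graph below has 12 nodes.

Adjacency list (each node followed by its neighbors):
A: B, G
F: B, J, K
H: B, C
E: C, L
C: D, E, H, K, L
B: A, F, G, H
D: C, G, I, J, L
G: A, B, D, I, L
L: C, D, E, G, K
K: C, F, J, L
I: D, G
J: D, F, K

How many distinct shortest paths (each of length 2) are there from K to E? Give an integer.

2

The shortest distance is 2. The length-2 paths are: K–C–E; K–L–E.
That gives 2 distinct shortest paths.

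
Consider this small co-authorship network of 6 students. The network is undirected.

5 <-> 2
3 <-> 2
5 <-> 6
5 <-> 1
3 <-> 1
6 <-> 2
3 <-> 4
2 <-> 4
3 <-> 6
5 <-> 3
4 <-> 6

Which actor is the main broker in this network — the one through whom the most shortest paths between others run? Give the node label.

Unnormalized betweenness of each node: 1:0, 2:1/3, 3:7/3, 4:0, 5:1, 6:1/3.
3 has the largest value, 7/3, making it the main broker — the node through which the most shortest paths run.

3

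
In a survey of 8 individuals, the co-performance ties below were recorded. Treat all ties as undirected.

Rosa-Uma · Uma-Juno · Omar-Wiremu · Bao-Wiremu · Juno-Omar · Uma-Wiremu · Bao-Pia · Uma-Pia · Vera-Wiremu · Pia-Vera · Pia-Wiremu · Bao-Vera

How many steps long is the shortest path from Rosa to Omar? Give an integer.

One shortest route is Rosa – Uma – Juno – Omar, which uses 3 edges, and at distance 2 from Rosa we only reach {Juno, Pia, Wiremu}, which does not include Omar. So d(Rosa,Omar) = 3.

3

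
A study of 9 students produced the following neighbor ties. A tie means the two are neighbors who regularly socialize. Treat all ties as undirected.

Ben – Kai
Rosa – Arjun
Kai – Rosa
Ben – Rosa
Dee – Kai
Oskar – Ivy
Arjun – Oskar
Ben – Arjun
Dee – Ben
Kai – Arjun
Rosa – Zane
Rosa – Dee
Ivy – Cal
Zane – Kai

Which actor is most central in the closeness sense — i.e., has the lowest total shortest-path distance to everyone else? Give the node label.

Arjun

Farness (sum of distances to all others) for each node — Arjun:13, Ben:15, Cal:28, Dee:19, Ivy:21, Kai:14, Oskar:16, Rosa:14, Zane:20.
The smallest farness is 13, for Arjun, so Arjun has the highest closeness.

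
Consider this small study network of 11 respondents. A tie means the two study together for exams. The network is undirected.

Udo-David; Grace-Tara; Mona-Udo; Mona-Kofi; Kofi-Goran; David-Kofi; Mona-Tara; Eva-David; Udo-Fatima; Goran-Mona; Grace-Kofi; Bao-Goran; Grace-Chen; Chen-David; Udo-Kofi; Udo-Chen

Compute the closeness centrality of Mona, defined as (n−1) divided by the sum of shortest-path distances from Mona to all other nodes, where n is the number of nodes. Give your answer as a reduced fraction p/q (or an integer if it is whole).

10/17

Distances from Mona: Bao:2, Chen:2, David:2, Eva:3, Fatima:2, Goran:1, Grace:2, Kofi:1, Tara:1, Udo:1. Sum = 17.
n = 11, so closeness = 10/17.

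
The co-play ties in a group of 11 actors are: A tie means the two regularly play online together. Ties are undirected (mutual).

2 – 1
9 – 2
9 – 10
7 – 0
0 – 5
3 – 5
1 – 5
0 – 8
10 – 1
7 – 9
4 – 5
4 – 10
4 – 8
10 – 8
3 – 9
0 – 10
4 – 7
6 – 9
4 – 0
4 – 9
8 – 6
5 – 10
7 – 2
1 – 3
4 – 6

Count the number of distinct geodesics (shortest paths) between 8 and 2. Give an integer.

6

The shortest distance is 3. The length-3 paths are: 8–0–7–2; 8–4–7–2; 8–6–9–2; 8–10–9–2; 8–4–9–2; 8–10–1–2.
That gives 6 distinct shortest paths.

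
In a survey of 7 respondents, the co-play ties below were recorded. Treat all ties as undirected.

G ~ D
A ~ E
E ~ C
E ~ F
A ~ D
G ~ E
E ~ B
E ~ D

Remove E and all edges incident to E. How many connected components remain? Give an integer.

4

Without E, the remaining ties split the others into: {F}; {A, D, G}; {C}; {B}.
That's 4 separate components.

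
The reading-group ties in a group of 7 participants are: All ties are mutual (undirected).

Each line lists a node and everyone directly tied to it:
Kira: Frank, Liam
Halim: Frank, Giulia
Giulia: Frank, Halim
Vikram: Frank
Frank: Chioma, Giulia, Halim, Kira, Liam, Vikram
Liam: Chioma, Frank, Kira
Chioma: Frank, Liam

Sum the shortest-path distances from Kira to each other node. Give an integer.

Distances from Kira: Chioma:2, Frank:1, Giulia:2, Halim:2, Liam:1, Vikram:2.
Sum = 2 + 1 + 2 + 2 + 1 + 2 = 10.

10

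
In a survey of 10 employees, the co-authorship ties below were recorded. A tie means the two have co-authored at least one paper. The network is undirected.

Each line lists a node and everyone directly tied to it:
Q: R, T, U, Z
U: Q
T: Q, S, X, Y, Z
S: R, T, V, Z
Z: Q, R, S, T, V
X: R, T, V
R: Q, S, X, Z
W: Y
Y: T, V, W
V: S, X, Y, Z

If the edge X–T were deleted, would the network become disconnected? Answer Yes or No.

Even without that edge, X still reaches T via X – R – S – T, so the network stays connected. Not a bridge.

No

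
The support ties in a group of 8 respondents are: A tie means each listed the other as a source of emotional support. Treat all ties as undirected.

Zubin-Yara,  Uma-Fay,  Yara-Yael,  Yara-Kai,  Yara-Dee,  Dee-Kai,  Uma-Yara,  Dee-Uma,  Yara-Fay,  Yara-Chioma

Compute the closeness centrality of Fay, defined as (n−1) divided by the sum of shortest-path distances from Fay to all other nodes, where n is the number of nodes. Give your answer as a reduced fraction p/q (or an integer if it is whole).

7/12

Distances from Fay: Chioma:2, Dee:2, Kai:2, Uma:1, Yael:2, Yara:1, Zubin:2. Sum = 12.
n = 8, so closeness = 7/12.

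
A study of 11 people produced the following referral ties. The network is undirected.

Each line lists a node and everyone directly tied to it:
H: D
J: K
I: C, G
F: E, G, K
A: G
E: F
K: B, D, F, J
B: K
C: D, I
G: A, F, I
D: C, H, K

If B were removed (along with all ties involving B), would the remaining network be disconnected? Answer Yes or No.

No

Even without B, every remaining node can still reach every other (the residual graph is connected), so B is not a cut vertex.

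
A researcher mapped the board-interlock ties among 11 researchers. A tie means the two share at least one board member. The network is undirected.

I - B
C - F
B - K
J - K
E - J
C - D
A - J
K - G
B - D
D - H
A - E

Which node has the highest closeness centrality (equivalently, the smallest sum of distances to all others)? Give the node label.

B

Farness (sum of distances to all others) for each node — A:34, B:20, C:30, D:23, E:34, F:39, G:30, H:32, I:29, J:26, K:21.
The smallest farness is 20, for B, so B has the highest closeness.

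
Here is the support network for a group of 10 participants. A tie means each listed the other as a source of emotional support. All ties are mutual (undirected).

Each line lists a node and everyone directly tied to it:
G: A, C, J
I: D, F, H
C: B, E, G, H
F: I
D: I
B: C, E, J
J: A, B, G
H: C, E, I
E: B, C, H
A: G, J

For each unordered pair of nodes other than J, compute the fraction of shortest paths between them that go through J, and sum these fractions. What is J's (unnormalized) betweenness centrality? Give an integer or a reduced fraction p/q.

Pairs whose geodesics pass through J — E–A: 1/2; G–B: 1/2; B–A: 1.
All other pairs contribute 0.
Summing the contributions gives betweenness(J) = 2.

2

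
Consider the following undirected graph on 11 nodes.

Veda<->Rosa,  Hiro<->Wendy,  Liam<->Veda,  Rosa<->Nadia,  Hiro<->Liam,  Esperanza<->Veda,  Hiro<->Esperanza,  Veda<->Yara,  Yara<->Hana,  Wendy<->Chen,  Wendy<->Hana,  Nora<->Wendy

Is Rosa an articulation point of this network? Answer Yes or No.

Yes

Removing Rosa leaves {Chen, Esperanza, Hana, Hiro, Liam, Nora, Veda, Wendy, and Yara} with no path to {Nadia}, so the network splits into 2 components. Rosa is a cut vertex.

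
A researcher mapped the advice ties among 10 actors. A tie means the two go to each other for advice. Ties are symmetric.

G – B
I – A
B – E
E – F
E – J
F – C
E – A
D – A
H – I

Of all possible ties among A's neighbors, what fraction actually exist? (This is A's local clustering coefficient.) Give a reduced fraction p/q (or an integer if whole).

0

A's neighbors: D, E, and I (k = 3).
Possible neighbor pairs: C(3,2) = 3. Edges among them: none → e = 0.
Clustering(A) = 0/3 = 0.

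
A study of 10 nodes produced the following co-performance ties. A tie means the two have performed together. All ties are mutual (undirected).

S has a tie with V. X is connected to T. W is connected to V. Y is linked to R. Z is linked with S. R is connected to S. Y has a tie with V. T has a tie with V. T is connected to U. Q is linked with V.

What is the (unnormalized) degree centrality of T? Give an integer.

3

T is directly tied to U, V, and X. That is 3 neighbors, so the degree of T is 3.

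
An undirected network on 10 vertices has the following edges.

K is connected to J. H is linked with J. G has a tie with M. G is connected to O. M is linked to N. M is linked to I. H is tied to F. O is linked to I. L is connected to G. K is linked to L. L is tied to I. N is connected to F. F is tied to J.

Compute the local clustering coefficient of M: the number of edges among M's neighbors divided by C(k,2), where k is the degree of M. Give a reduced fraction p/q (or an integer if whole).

M's neighbors: G, I, and N (k = 3).
Possible neighbor pairs: C(3,2) = 3. Edges among them: none → e = 0.
Clustering(M) = 0/3 = 0.

0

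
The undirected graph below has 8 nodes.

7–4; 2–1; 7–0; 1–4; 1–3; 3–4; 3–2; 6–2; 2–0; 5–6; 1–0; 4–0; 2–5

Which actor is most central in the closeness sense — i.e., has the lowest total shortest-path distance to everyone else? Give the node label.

2

Farness (sum of distances to all others) for each node — 0:10, 1:10, 2:9, 3:11, 4:12, 5:14, 6:14, 7:14.
The smallest farness is 9, for 2, so 2 has the highest closeness.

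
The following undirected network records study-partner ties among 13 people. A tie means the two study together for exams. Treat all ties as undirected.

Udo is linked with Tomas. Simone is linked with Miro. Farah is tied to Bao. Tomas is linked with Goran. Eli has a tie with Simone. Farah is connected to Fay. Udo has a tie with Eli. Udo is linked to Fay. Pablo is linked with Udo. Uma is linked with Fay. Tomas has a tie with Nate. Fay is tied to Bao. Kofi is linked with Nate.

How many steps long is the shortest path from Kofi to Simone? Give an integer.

One shortest route is Kofi – Nate – Tomas – Udo – Eli – Simone, which uses 5 edges, and at distance 4 from Kofi we only reach {Eli, Fay, Pablo}, which does not include Simone. So d(Kofi,Simone) = 5.

5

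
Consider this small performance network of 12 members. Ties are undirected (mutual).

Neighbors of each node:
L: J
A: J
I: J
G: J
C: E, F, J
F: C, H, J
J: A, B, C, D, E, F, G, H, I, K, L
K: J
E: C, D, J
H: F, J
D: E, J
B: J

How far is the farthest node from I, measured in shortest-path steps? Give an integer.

Distances from I: A:2, B:2, C:2, D:2, E:2, F:2, G:2, H:2, J:1, K:2, L:2.
The largest is 2 (to D, L, H, K, A, B, C, E, F, and G), so the eccentricity of I is 2.

2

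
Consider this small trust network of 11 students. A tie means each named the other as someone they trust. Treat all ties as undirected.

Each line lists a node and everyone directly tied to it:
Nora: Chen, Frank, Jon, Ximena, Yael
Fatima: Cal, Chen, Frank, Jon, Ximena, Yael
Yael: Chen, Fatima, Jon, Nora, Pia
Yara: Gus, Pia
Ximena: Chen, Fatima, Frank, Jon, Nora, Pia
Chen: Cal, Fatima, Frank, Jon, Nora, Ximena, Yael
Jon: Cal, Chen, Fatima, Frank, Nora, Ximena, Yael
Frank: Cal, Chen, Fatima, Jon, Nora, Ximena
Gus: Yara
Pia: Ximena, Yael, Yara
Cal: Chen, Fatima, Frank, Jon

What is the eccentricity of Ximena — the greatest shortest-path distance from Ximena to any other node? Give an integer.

Distances from Ximena: Cal:2, Chen:1, Fatima:1, Frank:1, Gus:3, Jon:1, Nora:1, Pia:1, Yael:2, Yara:2.
The largest is 3 (to Gus), so the eccentricity of Ximena is 3.

3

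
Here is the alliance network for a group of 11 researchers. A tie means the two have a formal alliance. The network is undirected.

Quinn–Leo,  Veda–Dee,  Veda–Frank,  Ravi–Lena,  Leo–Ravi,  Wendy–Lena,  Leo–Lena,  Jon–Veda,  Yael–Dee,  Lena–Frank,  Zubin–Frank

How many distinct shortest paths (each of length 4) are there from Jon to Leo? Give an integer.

1

The shortest distance is 4, and the only length-4 path is Jon–Veda–Frank–Lena–Leo. So there is exactly 1 shortest path.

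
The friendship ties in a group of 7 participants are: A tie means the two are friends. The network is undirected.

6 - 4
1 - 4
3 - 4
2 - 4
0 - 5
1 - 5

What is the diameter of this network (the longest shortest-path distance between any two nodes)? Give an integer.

Eccentricity of each node (its greatest distance to any other): 0:4, 1:2, 2:4, 3:4, 4:3, 5:3, 6:4.
The maximum eccentricity is 4, realized for instance by the pair 2–0 via 2 – 4 – 1 – 5 – 0. So the diameter is 4.

4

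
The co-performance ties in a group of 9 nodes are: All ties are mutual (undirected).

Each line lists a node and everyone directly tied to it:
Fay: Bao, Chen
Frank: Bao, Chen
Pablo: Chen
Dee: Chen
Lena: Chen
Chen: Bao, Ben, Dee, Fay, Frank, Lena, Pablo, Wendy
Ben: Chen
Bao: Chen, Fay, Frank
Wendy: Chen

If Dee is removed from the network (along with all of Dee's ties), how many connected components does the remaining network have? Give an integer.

Dee's neighbors (Chen) remain reachable from one another through other ties, so the rest of the network stays in one piece.

1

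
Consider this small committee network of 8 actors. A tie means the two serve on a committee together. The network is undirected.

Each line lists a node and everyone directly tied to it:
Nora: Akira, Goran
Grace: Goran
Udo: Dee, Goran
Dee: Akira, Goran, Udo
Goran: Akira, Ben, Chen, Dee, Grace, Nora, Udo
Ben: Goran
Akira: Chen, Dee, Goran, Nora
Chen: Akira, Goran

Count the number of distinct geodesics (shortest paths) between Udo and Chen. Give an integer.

1

The shortest distance is 2, and the only length-2 path is Udo–Goran–Chen. So there is exactly 1 shortest path.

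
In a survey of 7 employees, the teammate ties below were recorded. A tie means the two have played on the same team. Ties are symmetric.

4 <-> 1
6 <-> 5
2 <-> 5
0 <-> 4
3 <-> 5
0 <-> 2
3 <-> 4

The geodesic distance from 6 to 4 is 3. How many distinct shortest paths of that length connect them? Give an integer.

The shortest distance is 3, and the only length-3 path is 6–5–3–4. So there is exactly 1 shortest path.

1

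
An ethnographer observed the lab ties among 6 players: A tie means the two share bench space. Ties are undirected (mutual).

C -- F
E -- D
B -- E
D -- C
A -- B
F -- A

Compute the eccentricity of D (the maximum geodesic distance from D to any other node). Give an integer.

3

Distances from D: A:3, B:2, C:1, E:1, F:2.
The largest is 3 (to A), so the eccentricity of D is 3.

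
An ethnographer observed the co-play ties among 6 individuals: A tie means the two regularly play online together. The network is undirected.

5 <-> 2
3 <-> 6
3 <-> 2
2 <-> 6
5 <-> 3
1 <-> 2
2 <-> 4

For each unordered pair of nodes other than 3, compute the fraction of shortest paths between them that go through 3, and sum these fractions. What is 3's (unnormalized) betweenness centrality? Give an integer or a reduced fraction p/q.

Pairs whose geodesics pass through 3 — 6–5: 1/2.
All other pairs contribute 0.
Summing the contributions gives betweenness(3) = 1/2.

1/2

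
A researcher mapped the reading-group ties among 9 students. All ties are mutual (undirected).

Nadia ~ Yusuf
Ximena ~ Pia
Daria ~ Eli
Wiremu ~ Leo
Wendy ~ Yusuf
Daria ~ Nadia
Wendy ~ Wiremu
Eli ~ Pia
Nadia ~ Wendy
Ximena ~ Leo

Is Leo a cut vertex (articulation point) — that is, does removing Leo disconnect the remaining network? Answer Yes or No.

Even without Leo, every remaining node can still reach every other (the residual graph is connected), so Leo is not a cut vertex.

No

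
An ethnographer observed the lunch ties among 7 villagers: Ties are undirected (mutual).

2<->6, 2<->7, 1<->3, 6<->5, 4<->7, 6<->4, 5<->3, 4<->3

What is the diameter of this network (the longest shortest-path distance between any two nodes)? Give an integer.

4

Eccentricity of each node (its greatest distance to any other): 1:4, 2:4, 3:3, 4:2, 5:3, 6:3, 7:3.
The maximum eccentricity is 4, realized for instance by the pair 1–2 via 1 – 3 – 4 – 7 – 2. So the diameter is 4.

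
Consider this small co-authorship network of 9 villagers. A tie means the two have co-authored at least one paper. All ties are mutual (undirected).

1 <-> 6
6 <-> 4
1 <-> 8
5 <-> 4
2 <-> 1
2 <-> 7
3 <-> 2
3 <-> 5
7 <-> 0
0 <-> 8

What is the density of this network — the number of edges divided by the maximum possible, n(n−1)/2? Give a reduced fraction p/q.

There are 10 edges and 9 nodes, so the maximum possible is C(9,2) = 36.
Density = 10/36 = 5/18.

5/18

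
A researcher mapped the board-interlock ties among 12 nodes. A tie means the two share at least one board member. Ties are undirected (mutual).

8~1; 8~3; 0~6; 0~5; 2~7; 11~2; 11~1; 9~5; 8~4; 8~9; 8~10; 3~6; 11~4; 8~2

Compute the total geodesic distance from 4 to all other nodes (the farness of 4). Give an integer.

25

Distances from 4: 0:4, 1:2, 2:2, 3:2, 5:3, 6:3, 7:3, 8:1, 9:2, 10:2, 11:1.
Sum = 4 + 2 + 2 + 2 + 3 + 3 + 3 + 1 + 2 + 2 + 1 = 25.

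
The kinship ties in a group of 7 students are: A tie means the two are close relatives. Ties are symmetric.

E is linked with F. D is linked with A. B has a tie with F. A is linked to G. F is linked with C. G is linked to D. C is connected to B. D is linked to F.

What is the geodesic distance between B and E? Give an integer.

2

One shortest route is B – F – E, which uses 2 edges, and B and E are not directly tied, so nothing shorter exists. So d(B,E) = 2.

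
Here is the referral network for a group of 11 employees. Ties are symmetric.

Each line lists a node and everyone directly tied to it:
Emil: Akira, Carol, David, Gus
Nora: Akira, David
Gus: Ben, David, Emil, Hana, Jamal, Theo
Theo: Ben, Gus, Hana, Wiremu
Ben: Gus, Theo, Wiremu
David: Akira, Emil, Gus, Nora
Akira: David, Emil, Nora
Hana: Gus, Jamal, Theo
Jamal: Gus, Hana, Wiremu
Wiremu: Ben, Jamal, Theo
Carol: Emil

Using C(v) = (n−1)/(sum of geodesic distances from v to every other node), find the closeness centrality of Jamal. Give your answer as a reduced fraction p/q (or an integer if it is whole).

1/2

Distances from Jamal: Akira:3, Ben:2, Carol:3, David:2, Emil:2, Gus:1, Hana:1, Nora:3, Theo:2, Wiremu:1. Sum = 20.
n = 11, so closeness = 10/20 = 1/2.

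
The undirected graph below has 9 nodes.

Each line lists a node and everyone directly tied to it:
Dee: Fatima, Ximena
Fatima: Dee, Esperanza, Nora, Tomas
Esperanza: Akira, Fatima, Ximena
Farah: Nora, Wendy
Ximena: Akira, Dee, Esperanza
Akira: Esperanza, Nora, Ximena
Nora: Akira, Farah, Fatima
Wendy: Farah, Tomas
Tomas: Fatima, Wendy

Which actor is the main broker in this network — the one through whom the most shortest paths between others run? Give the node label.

Fatima

Unnormalized betweenness of each node: Akira:10/3, Dee:4/3, Esperanza:7/3, Farah:7/3, Fatima:67/6, Nora:22/3, Tomas:11/3, Wendy:1, Ximena:3/2.
Fatima has the largest value, 67/6, making it the main broker — the node through which the most shortest paths run.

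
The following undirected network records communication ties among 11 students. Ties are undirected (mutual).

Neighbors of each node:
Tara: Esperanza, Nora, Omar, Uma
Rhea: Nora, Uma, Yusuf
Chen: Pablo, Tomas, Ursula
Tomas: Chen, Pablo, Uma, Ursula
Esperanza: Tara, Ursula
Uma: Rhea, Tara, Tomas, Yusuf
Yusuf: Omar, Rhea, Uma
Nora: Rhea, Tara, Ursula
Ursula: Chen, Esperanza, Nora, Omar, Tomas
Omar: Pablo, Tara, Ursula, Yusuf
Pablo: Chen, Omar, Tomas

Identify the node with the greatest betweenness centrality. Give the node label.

Unnormalized betweenness of each node: Chen:5/6, Esperanza:8/15, Nora:16/5, Omar:37/5, Pablo:23/15, Rhea:3/2, Tara:16/3, Tomas:161/30, Uma:31/5, Ursula:101/10, Yusuf:2.
Ursula has the largest value, 101/10, making it the main broker — the node through which the most shortest paths run.

Ursula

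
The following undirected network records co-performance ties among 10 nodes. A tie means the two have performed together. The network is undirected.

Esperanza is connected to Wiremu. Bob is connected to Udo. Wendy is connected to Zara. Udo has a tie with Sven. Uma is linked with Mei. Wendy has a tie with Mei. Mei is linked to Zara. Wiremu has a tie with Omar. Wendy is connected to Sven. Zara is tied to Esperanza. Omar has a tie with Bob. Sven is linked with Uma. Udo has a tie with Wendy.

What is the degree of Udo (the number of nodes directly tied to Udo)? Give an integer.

Udo is directly tied to Bob, Sven, and Wendy. That is 3 neighbors, so the degree of Udo is 3.

3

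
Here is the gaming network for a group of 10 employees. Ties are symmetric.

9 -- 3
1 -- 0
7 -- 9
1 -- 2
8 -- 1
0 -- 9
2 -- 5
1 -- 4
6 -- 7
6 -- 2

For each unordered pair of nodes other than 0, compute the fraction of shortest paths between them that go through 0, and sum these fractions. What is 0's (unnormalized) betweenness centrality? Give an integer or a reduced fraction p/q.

19/2

Pairs whose geodesics pass through 0 — 8–7: 1/2; 8–9: 1; 8–3: 1; 7–4: 1/2; 7–1: 1/2; 4–9: 1; 4–3: 1; 5–9: 1/2; 5–3: 1/2; 9–2: 1/2; 9–1: 1; 2–3: 1/2; 3–1: 1.
All other pairs contribute 0.
Summing the contributions gives betweenness(0) = 19/2.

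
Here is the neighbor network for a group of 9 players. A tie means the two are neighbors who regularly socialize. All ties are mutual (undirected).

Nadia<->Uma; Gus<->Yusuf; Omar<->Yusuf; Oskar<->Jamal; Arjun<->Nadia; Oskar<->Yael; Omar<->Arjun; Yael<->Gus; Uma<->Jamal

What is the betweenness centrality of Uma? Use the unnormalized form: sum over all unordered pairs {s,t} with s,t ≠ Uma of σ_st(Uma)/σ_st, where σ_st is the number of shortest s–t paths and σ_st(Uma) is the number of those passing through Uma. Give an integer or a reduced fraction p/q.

Pairs whose geodesics pass through Uma — Arjun–Jamal: 1; Arjun–Oskar: 1; Nadia–Jamal: 1; Nadia–Oskar: 1; Nadia–Yael: 1; Jamal–Omar: 1.
All other pairs contribute 0.
Summing the contributions gives betweenness(Uma) = 6.

6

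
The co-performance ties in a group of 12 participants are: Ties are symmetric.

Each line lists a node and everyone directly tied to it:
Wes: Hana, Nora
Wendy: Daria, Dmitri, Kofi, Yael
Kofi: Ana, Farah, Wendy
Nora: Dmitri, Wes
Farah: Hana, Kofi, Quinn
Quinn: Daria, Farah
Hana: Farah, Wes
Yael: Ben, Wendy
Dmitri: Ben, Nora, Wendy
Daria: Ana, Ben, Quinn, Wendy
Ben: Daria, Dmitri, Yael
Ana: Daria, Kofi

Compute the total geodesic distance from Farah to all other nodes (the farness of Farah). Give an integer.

Distances from Farah: Ana:2, Ben:3, Daria:2, Dmitri:3, Hana:1, Kofi:1, Nora:3, Quinn:1, Wendy:2, Wes:2, Yael:3.
Sum = 2 + 3 + 2 + 3 + 1 + 1 + 3 + 1 + 2 + 2 + 3 = 23.

23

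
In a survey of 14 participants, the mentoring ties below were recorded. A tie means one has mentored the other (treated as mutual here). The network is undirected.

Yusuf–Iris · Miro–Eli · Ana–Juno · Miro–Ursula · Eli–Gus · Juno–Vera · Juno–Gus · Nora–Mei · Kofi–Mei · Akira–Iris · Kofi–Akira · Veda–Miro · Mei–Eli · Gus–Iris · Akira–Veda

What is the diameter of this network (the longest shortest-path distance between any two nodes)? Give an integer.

5

Eccentricity of each node (its greatest distance to any other): Akira:4, Ana:5, Eli:3, Gus:3, Iris:4, Juno:4, Kofi:5, Mei:4, Miro:4, Nora:5, Ursula:5, Veda:5, Vera:5, Yusuf:5.
The maximum eccentricity is 5, realized for instance by the pair Vera–Veda via Vera – Juno – Gus – Eli – Miro – Veda. So the diameter is 5.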